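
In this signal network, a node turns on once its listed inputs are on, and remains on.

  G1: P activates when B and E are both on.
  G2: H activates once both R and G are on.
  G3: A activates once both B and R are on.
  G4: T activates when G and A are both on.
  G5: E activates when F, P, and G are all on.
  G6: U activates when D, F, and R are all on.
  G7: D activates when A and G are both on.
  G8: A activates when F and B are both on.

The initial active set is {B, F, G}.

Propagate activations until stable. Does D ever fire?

F and B are on, so A activates (G8).
G7: A and G on → D on.

Yes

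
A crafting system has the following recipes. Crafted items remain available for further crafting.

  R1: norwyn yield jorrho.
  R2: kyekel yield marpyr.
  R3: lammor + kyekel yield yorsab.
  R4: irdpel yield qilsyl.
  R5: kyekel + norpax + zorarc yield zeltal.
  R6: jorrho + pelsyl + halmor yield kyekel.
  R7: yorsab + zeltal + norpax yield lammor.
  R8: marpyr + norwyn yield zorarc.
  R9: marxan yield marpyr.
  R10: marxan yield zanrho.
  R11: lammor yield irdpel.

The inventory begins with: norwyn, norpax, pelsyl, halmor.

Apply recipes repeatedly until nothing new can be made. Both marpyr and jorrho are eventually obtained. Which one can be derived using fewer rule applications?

jorrho

jorrho: norwyn → jorrho (R1). [1 rule application]
marpyr: Using R1, norwyn makes jorrho. Using R6, jorrho, pelsyl, and halmor make kyekel. Using R2, kyekel makes marpyr. [3 rule applications]
jorrho needs fewer.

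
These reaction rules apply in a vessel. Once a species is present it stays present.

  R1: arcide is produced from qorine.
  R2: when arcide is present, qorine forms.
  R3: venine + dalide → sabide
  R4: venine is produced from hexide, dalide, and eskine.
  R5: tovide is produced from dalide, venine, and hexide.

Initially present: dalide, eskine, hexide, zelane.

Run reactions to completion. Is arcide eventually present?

No

arcide would need qorine (R1), but qorine never forms.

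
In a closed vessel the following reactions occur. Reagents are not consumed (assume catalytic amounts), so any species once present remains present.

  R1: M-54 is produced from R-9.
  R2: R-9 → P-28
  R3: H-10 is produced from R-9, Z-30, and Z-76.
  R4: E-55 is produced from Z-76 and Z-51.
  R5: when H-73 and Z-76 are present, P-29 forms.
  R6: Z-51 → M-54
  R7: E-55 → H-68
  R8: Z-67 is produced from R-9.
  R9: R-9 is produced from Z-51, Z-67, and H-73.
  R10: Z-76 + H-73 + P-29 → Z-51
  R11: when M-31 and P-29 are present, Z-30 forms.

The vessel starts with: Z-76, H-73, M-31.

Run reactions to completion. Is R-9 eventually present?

No

R-9 would need Z-51, Z-67, and H-73 (R9), but Z-67 never forms.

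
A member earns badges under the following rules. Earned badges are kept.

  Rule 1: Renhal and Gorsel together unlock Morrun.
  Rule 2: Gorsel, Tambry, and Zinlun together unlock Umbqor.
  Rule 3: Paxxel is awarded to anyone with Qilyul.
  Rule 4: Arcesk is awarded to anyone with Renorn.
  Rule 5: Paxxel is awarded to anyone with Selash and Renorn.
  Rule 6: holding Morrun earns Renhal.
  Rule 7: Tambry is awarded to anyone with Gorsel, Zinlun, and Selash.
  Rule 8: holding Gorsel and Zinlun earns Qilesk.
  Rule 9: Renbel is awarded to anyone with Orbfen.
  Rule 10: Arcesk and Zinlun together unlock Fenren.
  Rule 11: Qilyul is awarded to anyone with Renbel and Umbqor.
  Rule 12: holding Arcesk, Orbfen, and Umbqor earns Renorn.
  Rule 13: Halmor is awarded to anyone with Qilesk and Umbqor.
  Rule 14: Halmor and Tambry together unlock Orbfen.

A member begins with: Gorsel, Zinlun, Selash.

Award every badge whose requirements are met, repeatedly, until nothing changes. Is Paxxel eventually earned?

Yes

With Gorsel and Zinlun, Qilesk is earned (Rule 8).
With Gorsel, Zinlun, and Selash, Tambry is earned (Rule 7).
With Gorsel, Tambry, and Zinlun, Umbqor is earned (Rule 2).
With Qilesk and Umbqor, Halmor is earned (Rule 13).
With Halmor and Tambry, Orbfen is earned (Rule 14).
With Orbfen, Renbel is earned (Rule 9).
With Renbel and Umbqor, Qilyul is earned (Rule 11).
With Qilyul, Paxxel is earned (Rule 3).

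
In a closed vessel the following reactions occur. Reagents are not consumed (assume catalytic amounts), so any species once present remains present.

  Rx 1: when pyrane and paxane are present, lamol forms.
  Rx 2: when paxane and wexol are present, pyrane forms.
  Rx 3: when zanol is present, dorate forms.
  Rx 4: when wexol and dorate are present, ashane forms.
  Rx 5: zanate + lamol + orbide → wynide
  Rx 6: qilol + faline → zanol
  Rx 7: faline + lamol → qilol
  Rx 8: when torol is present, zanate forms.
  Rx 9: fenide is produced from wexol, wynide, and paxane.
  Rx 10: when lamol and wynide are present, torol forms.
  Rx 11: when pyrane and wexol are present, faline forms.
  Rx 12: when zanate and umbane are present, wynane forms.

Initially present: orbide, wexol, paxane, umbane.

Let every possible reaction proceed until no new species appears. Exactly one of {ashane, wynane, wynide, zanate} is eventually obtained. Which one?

paxane and wexol present → pyrane forms (Rx 2).
pyrane and paxane present → lamol forms (Rx 1).
pyrane and wexol present → faline forms (Rx 11).
faline and lamol present → qilol forms (Rx 7).
qilol and faline present → zanol forms (Rx 6).
zanol present → dorate forms (Rx 3).
wexol and dorate present → ashane forms (Rx 4).
wynide would need zanate, lamol, and orbide (Rx 5), but zanate never forms. wynane would need zanate and umbane (Rx 12), but zanate never forms. zanate would need torol (Rx 8), but torol never forms.

ashane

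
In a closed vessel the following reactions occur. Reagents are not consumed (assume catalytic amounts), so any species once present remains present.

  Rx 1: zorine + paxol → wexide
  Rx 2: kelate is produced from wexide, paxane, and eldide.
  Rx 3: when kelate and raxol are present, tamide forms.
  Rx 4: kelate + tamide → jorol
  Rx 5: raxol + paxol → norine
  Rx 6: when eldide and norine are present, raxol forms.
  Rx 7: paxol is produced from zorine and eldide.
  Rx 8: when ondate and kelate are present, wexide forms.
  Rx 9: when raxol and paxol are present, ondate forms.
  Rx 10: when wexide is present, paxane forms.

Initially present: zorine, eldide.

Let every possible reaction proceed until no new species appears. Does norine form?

norine would need raxol and paxol (Rx 5), but raxol never forms.

No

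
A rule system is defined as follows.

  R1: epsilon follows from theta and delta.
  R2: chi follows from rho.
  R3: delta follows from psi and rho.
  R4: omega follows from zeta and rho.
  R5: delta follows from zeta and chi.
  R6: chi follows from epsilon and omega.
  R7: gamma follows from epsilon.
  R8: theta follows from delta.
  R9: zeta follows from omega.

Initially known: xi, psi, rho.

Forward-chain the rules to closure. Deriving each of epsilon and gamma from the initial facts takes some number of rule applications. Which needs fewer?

epsilon: psi and rho hold, so delta follows (R3). delta holds, so theta follows (R8). From theta and delta, R1 gives epsilon. [3 rule applications]
gamma: From psi and rho, R3 gives delta. From delta, R8 gives theta. From theta and delta, R1 gives epsilon. From epsilon, R7 gives gamma. [4 rule applications]
epsilon needs fewer.

epsilon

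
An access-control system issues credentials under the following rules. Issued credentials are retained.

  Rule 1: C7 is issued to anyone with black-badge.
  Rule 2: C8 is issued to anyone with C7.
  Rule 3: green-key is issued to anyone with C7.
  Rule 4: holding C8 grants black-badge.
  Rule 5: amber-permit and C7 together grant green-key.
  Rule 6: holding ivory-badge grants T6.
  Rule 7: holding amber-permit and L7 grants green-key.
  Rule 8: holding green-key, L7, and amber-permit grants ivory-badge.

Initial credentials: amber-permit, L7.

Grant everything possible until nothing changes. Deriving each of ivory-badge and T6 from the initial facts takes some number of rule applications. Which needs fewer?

ivory-badge

ivory-badge: Holding amber-permit and L7 grants green-key (Rule 7). Holding green-key, L7, and amber-permit grants ivory-badge (Rule 8). [2 rule applications]
T6: Holding amber-permit and L7 grants green-key (Rule 7). Holding green-key, L7, and amber-permit grants ivory-badge (Rule 8). Holding ivory-badge grants T6 (Rule 6). [3 rule applications]
ivory-badge needs fewer.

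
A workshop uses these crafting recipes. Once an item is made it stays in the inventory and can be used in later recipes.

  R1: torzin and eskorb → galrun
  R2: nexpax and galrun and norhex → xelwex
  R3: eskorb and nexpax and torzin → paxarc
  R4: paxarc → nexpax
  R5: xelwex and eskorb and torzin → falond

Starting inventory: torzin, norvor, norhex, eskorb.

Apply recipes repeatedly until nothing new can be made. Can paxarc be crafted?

paxarc would need eskorb, nexpax, and torzin (R3), but nexpax is never obtained.

No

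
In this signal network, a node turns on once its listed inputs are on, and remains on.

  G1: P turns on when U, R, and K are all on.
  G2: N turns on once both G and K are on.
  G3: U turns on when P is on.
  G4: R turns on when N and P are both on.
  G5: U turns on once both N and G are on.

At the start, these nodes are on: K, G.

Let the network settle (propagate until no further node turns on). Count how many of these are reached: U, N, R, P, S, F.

G and K are on, so N turns on (G2).
G5: N and G on → U on.
U: reached.
N: reached.
R would need N and P (G4), but P never turns on.
P would need U, R, and K (G1), but R never turns on.
No rule produces S, and it is not given.
No rule produces F, and it is not given.
Reached: U and N — 2 of the 6.

2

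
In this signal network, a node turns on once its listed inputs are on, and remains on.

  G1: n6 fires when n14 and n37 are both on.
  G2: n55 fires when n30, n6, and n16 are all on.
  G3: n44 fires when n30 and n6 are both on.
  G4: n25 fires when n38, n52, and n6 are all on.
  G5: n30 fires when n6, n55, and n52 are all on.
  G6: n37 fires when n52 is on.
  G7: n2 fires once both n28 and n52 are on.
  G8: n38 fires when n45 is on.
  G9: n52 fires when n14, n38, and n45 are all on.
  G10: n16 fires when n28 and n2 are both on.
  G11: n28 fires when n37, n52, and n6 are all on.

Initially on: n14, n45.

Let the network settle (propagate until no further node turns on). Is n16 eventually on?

Yes

G8: n45 on → n38 on.
n14, n38, and n45 are on, so n52 fires (G9).
n52 is on, so n37 fires (G6).
n14 and n37 are on, so n6 fires (G1).
G11: n37, n52, and n6 on → n28 on.
G7: n28 and n52 on → n2 on.
G10: n28 and n2 on → n16 on.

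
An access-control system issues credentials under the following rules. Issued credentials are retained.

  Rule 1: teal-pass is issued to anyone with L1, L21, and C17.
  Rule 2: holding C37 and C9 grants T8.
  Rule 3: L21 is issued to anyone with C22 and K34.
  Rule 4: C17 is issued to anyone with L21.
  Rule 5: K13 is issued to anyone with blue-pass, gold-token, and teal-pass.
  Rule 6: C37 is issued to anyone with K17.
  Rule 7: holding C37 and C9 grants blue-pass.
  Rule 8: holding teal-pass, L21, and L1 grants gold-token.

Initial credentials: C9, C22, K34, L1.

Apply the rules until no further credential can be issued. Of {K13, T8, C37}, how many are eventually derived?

K13 would need blue-pass, gold-token, and teal-pass (Rule 5), but blue-pass is never granted.
T8 would need C37 and C9 (Rule 2), but C37 is never granted.
C37 would need K17 (Rule 6), but K17 is never granted.
None of the 3 are reached.

0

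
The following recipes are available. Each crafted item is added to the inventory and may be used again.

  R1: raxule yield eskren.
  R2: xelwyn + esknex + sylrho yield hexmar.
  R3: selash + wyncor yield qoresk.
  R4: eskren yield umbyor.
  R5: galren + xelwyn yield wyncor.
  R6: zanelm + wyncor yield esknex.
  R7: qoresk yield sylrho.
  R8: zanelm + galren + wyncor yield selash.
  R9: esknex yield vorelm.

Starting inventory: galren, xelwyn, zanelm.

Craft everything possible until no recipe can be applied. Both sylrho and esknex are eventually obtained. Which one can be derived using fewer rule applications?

esknex: Using R5, galren and xelwyn make wyncor. zanelm + wyncor → esknex (R6). [2 rule applications]
sylrho: Using R5, galren and xelwyn make wyncor. Using R8, zanelm, galren, and wyncor make selash. Using R3, selash and wyncor make qoresk. Using R7, qoresk makes sylrho. [4 rule applications]
esknex needs fewer.

esknex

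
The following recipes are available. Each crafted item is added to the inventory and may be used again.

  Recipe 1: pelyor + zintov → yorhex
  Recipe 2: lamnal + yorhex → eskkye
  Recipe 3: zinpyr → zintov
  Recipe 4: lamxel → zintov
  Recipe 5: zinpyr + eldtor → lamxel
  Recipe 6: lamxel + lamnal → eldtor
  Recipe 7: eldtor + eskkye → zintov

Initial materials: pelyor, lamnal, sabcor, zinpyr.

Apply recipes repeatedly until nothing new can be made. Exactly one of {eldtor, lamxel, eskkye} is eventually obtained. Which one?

eskkye

zinpyr → zintov (Recipe 3).
Using Recipe 1, pelyor and zintov make yorhex.
Using Recipe 2, lamnal and yorhex make eskkye.
lamxel would need zinpyr and eldtor (Recipe 5), but eldtor is never obtained. eldtor would need lamxel and lamnal (Recipe 6), but lamxel is never obtained.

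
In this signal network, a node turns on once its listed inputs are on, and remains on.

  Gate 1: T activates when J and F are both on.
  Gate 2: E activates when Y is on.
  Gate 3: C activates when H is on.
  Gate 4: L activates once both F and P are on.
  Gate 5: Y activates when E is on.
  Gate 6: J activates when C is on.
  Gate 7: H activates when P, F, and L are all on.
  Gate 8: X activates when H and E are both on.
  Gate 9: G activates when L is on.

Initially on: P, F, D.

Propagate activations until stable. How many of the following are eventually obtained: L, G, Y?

Gate 4: F and P on → L on.
L is on, so G activates (Gate 9).
L: reached.
G: reached.
Y would need E (Gate 5), but E never turns on.
Reached: L and G — 2 of the 3.

2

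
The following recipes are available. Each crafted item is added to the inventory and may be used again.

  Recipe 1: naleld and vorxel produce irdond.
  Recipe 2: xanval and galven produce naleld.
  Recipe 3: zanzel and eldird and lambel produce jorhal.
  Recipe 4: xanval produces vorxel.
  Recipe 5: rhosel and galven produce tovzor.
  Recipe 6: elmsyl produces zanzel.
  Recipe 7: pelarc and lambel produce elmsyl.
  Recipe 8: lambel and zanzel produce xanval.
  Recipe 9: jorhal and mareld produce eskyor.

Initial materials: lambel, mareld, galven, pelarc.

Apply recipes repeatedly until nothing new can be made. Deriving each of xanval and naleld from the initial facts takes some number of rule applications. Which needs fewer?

xanval: pelarc and lambel → elmsyl (Recipe 7). Using Recipe 6, elmsyl makes zanzel. Using Recipe 8, lambel and zanzel make xanval. [3 rule applications]
naleld: Using Recipe 7, pelarc and lambel make elmsyl. elmsyl → zanzel (Recipe 6). Using Recipe 8, lambel and zanzel make xanval. Using Recipe 2, xanval and galven make naleld. [4 rule applications]
xanval needs fewer.

xanval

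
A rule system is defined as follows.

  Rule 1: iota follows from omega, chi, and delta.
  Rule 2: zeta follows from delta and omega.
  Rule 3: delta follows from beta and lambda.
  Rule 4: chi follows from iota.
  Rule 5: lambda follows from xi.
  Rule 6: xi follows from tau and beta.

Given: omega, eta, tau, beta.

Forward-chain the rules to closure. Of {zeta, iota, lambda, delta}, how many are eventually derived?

3

From tau and beta, Rule 6 gives xi.
From xi, Rule 5 gives lambda.
beta and lambda hold, so delta follows (Rule 3).
From delta and omega, Rule 2 gives zeta.
zeta: reached.
iota would need omega, chi, and delta (Rule 1), but chi is never established.
lambda: reached.
delta: reached.
Reached: zeta, lambda, and delta — 3 of the 4.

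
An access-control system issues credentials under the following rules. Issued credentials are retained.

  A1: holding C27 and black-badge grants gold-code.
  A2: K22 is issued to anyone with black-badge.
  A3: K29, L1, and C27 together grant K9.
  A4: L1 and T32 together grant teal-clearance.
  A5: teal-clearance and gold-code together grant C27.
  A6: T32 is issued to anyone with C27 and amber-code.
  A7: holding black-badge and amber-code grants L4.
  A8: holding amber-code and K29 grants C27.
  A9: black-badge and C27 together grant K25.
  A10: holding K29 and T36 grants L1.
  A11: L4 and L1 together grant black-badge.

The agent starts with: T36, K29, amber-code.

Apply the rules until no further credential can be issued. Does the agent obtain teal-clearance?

Yes

Holding amber-code and K29 grants C27 (A8).
Holding K29 and T36 grants L1 (A10).
Holding C27 and amber-code grants T32 (A6).
Holding L1 and T32 grants teal-clearance (A4).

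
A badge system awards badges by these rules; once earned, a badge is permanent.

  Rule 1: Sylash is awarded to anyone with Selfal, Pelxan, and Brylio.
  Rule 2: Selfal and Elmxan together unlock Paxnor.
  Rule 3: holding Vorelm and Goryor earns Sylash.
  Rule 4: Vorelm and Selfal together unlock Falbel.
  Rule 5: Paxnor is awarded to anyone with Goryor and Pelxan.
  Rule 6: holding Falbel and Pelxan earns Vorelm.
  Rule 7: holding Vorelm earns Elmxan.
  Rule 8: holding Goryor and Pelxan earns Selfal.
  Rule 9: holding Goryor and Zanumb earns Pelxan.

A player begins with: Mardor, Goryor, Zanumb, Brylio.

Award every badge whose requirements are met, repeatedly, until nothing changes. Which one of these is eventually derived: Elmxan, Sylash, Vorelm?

With Goryor and Zanumb, Pelxan is earned (Rule 9).
With Goryor and Pelxan, Selfal is earned (Rule 8).
With Selfal, Pelxan, and Brylio, Sylash is earned (Rule 1).
Elmxan would need Vorelm (Rule 7), but Vorelm is never earned. Vorelm would need Falbel and Pelxan (Rule 6), but Falbel is never earned.

Sylash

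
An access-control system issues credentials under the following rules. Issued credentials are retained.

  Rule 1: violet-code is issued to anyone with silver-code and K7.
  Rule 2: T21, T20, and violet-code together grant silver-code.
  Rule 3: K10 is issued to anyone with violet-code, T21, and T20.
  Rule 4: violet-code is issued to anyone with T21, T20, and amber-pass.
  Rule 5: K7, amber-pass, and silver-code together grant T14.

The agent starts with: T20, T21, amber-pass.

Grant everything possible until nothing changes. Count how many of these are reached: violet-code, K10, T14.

2

Holding T21, T20, and amber-pass grants violet-code (Rule 4).
Holding violet-code, T21, and T20 grants K10 (Rule 3).
violet-code: reached.
K10: reached.
T14 would need K7, amber-pass, and silver-code (Rule 5), but K7 is never granted.
Reached: violet-code and K10 — 2 of the 3.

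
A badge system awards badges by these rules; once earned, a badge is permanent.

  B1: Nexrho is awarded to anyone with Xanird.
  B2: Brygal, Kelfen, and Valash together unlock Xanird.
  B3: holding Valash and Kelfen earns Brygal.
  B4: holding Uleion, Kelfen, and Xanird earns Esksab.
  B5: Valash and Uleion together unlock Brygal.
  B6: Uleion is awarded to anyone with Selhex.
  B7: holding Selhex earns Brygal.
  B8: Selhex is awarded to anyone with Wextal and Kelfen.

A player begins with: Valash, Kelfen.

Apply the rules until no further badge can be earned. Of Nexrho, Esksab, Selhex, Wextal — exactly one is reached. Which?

With Valash and Kelfen, Brygal is earned (B3).
With Brygal, Kelfen, and Valash, Xanird is earned (B2).
With Xanird, Nexrho is earned (B1).
No rule produces Wextal, and it is not given. Esksab would need Uleion, Kelfen, and Xanird (B4), but Uleion is never earned. Selhex would need Wextal and Kelfen (B8), but Wextal is never earned.

Nexrho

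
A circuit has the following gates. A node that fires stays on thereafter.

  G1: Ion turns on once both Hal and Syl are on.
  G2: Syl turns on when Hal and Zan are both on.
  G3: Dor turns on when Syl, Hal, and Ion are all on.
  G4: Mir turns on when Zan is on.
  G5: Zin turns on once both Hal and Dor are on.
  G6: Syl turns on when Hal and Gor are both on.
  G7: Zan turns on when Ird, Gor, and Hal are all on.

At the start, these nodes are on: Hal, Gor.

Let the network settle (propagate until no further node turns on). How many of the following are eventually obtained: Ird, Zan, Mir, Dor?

G6: Hal and Gor on → Syl on.
G1: Hal and Syl on → Ion on.
Syl, Hal, and Ion are on, so Dor turns on (G3).
No rule produces Ird, and it is not given.
Zan would need Ird, Gor, and Hal (G7), but Ird never turns on.
Mir would need Zan (G4), but Zan never turns on.
Dor: reached.
Reached: Dor — 1 of the 4.

1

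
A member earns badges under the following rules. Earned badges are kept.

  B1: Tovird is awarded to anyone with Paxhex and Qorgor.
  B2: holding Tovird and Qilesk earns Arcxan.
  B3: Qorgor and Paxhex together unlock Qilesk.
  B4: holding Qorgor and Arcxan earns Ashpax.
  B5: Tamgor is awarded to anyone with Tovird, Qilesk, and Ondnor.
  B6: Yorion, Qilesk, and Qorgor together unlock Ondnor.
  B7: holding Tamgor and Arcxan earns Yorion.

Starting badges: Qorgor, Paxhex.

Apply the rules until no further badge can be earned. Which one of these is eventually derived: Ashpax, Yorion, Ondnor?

With Qorgor and Paxhex, Qilesk is earned (B3).
With Paxhex and Qorgor, Tovird is earned (B1).
With Tovird and Qilesk, Arcxan is earned (B2).
With Qorgor and Arcxan, Ashpax is earned (B4).
Yorion would need Tamgor and Arcxan (B7), but Tamgor is never earned. Ondnor would need Yorion, Qilesk, and Qorgor (B6), but Yorion is never earned.

Ashpax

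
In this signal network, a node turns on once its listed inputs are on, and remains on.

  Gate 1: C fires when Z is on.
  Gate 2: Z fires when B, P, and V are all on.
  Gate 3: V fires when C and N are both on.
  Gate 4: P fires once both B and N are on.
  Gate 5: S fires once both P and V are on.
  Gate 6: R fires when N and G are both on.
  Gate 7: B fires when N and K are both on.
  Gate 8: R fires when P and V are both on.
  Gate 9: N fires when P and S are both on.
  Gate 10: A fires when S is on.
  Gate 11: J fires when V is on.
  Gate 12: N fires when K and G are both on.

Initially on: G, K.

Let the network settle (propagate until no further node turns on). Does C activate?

No

C would need Z (Gate 1), but Z never turns on.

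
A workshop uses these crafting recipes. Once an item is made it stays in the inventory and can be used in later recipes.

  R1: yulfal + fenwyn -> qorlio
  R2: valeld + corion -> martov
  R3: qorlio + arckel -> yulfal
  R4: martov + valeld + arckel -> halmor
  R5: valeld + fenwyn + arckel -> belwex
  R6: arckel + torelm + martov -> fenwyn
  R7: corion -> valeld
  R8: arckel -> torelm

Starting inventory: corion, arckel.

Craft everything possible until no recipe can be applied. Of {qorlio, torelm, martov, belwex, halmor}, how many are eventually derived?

4

Using R8, arckel makes torelm.
corion -> valeld (R7).
valeld + corion -> martov (R2).
Using R6, arckel, torelm, and martov make fenwyn.
martov + valeld + arckel -> halmor (R4).
Using R5, valeld, fenwyn, and arckel make belwex.
qorlio would need yulfal and fenwyn (R1), but yulfal is never obtained.
torelm: reached.
martov: reached.
belwex: reached.
halmor: reached.
Reached: torelm, martov, belwex, and halmor — 4 of the 5.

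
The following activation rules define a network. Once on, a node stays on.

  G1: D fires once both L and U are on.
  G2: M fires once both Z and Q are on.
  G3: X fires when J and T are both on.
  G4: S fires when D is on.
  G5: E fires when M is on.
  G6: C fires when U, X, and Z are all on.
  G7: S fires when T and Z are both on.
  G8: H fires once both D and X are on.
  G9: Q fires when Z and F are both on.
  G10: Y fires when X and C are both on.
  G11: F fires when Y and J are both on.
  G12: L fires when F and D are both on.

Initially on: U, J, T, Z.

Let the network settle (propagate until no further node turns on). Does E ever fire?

Yes

J and T are on, so X fires (G3).
U, X, and Z are on, so C fires (G6).
X and C are on, so Y fires (G10).
Y and J are on, so F fires (G11).
Z and F are on, so Q fires (G9).
G2: Z and Q on → M on.
G5: M on → E on.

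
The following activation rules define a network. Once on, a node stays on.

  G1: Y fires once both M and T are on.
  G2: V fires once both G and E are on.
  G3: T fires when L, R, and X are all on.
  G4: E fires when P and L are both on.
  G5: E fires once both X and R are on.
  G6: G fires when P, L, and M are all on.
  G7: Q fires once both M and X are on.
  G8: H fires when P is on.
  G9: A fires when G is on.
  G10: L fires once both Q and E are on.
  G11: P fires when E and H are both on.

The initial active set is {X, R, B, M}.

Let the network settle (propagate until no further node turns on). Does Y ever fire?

G5: X and R on → E on.
M and X are on, so Q fires (G7).
Q and E are on, so L fires (G10).
G3: L, R, and X on → T on.
G1: M and T on → Y on.

Yes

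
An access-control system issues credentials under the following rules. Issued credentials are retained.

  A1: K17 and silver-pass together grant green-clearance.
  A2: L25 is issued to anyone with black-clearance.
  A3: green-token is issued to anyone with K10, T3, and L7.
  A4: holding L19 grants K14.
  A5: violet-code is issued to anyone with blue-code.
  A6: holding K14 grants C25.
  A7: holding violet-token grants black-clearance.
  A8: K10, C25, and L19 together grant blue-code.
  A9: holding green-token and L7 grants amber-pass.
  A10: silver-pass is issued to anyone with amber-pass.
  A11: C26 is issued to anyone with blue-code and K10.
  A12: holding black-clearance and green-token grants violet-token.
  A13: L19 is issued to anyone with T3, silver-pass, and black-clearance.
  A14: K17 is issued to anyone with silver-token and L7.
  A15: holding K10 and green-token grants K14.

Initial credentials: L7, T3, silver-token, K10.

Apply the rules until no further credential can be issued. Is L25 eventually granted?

L25 would need black-clearance (A2), but black-clearance is never granted.

No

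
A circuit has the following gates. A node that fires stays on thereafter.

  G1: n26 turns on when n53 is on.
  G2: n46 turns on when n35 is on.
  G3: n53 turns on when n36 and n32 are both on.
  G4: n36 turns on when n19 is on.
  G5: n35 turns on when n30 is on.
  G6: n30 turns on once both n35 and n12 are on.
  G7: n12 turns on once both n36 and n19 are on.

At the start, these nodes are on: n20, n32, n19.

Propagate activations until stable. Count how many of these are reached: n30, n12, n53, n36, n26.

4

G4: n19 on → n36 on.
n36 and n19 are on, so n12 turns on (G7).
n36 and n32 are on, so n53 turns on (G3).
G1: n53 on → n26 on.
n30 would need n35 and n12 (G6), but n35 never turns on.
n12: reached.
n53: reached.
n36: reached.
n26: reached.
Reached: n12, n53, n36, and n26 — 4 of the 5.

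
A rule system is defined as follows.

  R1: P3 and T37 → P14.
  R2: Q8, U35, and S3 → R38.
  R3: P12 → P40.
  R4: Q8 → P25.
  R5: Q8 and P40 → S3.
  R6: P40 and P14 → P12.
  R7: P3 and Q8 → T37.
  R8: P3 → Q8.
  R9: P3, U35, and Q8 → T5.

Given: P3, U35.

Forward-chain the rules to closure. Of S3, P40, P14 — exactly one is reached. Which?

P14

From P3, R8 gives Q8.
P3 and Q8 hold, so T37 follows (R7).
From P3 and T37, R1 gives P14.
S3 would need Q8 and P40 (R5), but P40 is never established. P40 would need P12 (R3), but P12 is never established.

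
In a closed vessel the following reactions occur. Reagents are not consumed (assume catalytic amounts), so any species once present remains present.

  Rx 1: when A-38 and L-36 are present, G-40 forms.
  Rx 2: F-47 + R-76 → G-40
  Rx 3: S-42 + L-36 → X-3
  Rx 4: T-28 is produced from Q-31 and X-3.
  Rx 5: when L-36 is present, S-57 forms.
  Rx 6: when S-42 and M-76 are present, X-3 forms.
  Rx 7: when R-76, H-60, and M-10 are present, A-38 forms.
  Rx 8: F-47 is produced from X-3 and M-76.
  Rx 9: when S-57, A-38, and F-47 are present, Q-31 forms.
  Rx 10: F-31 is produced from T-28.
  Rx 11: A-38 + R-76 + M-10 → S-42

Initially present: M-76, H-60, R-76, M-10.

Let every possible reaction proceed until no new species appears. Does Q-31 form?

Q-31 would need S-57, A-38, and F-47 (Rx 9), but S-57 never forms.

No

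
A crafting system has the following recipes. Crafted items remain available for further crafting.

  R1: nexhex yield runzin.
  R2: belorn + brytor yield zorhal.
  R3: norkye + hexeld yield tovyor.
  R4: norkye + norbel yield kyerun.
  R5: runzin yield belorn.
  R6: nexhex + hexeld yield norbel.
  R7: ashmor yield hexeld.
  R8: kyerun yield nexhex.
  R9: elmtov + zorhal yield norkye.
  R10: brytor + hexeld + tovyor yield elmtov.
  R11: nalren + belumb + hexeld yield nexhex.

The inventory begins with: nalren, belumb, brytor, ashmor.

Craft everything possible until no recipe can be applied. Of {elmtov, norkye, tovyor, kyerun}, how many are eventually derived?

elmtov would need brytor, hexeld, and tovyor (R10), but tovyor is never obtained.
norkye would need elmtov and zorhal (R9), but elmtov is never obtained.
tovyor would need norkye and hexeld (R3), but norkye is never obtained.
kyerun would need norkye and norbel (R4), but norkye is never obtained.
None of the 4 are reached.

0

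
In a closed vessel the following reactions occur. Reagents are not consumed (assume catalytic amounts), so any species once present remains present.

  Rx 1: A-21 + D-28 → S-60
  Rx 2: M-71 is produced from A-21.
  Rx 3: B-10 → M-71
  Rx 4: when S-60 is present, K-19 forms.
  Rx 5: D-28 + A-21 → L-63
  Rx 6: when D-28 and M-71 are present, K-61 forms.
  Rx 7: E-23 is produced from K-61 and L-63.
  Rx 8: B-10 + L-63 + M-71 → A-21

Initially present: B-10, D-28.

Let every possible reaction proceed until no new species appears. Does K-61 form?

B-10 present → M-71 forms (Rx 3).
D-28 and M-71 present → K-61 forms (Rx 6).

Yes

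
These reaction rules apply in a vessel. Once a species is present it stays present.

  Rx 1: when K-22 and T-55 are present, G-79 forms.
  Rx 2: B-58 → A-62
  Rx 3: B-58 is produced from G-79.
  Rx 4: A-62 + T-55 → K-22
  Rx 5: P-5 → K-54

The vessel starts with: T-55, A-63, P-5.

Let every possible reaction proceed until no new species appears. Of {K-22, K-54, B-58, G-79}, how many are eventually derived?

P-5 present → K-54 forms (Rx 5).
K-22 would need A-62 and T-55 (Rx 4), but A-62 never forms.
K-54: reached.
B-58 would need G-79 (Rx 3), but G-79 never forms.
G-79 would need K-22 and T-55 (Rx 1), but K-22 never forms.
Reached: K-54 — 1 of the 4.

1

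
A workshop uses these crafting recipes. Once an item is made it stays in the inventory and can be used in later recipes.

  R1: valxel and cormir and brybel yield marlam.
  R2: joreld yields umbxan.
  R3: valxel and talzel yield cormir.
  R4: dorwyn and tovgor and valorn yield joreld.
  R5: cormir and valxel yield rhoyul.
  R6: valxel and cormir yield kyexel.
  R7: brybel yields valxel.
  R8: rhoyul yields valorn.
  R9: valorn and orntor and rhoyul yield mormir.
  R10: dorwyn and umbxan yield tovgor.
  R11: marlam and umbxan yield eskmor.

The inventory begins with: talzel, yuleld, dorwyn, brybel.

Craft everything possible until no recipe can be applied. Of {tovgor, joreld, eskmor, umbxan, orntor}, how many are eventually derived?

0

tovgor would need dorwyn and umbxan (R10), but umbxan is never obtained.
joreld would need dorwyn, tovgor, and valorn (R4), but tovgor is never obtained.
eskmor would need marlam and umbxan (R11), but umbxan is never obtained.
umbxan would need joreld (R2), but joreld is never obtained.
No rule produces orntor, and it is not given.
None of the 5 are reached.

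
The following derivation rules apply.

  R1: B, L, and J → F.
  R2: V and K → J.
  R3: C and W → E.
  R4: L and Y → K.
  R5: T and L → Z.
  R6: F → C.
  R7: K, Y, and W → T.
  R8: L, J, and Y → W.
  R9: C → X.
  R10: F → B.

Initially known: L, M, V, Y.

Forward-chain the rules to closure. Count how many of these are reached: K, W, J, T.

From L and Y, R4 gives K.
V and K hold, so J follows (R2).
L, J, and Y hold, so W follows (R8).
K, Y, and W hold, so T follows (R7).
K: reached.
W: reached.
J: reached.
T: reached.
All 4 are reached.

4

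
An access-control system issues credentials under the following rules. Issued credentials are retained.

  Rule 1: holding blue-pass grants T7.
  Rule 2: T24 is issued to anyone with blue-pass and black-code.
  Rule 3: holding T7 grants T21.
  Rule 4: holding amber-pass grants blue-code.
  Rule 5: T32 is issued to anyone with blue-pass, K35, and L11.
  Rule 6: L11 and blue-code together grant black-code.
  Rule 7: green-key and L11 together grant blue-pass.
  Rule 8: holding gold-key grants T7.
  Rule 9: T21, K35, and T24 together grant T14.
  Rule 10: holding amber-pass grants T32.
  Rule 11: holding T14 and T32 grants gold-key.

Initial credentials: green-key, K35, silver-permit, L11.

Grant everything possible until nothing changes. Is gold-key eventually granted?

No

gold-key would need T14 and T32 (Rule 11), but T14 is never granted.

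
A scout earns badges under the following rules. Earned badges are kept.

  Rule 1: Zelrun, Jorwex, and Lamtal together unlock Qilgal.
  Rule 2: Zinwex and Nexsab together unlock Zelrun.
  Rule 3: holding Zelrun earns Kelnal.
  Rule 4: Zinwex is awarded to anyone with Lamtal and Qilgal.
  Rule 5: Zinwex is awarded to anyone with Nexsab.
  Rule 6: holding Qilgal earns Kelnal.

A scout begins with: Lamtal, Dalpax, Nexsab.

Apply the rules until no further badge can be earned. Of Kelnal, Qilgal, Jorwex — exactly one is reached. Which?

With Nexsab, Zinwex is earned (Rule 5).
With Zinwex and Nexsab, Zelrun is earned (Rule 2).
With Zelrun, Kelnal is earned (Rule 3).
Qilgal would need Zelrun, Jorwex, and Lamtal (Rule 1), but Jorwex is never earned. No rule produces Jorwex, and it is not given.

Kelnal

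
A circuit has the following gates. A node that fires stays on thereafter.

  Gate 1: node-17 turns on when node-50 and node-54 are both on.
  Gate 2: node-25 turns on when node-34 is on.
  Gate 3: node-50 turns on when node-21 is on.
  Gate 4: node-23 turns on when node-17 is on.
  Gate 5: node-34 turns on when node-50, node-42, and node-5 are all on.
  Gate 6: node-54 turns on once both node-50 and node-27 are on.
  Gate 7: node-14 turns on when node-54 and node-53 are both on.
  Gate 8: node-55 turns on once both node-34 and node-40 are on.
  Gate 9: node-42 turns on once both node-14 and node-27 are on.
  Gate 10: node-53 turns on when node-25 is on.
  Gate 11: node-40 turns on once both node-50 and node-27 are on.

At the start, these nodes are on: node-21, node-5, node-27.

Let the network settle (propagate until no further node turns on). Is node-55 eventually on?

No

node-55 would need node-34 and node-40 (Gate 8), but node-34 never turns on.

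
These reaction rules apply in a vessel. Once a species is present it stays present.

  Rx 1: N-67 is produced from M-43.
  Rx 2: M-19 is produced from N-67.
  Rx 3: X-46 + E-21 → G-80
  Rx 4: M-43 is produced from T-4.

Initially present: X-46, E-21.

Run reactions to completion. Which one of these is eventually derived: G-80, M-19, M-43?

G-80

X-46 and E-21 present → G-80 forms (Rx 3).
M-43 would need T-4 (Rx 4), but T-4 never forms. M-19 would need N-67 (Rx 2), but N-67 never forms.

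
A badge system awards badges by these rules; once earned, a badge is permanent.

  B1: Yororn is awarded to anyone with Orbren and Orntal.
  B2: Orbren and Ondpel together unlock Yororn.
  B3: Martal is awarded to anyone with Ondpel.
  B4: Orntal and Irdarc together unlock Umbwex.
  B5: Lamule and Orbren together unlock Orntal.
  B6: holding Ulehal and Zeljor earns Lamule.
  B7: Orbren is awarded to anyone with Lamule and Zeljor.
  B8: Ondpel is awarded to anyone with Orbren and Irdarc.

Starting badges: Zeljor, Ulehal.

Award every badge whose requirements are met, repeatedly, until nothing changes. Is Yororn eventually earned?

Yes

With Ulehal and Zeljor, Lamule is earned (B6).
With Lamule and Zeljor, Orbren is earned (B7).
With Lamule and Orbren, Orntal is earned (B5).
With Orbren and Orntal, Yororn is earned (B1).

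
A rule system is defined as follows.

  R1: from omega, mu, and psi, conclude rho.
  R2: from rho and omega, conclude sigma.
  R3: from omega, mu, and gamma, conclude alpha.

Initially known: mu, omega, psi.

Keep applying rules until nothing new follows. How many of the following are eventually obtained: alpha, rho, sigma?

2

From omega, mu, and psi, R1 gives rho.
From rho and omega, R2 gives sigma.
alpha would need omega, mu, and gamma (R3), but gamma is never established.
rho: reached.
sigma: reached.
Reached: rho and sigma — 2 of the 3.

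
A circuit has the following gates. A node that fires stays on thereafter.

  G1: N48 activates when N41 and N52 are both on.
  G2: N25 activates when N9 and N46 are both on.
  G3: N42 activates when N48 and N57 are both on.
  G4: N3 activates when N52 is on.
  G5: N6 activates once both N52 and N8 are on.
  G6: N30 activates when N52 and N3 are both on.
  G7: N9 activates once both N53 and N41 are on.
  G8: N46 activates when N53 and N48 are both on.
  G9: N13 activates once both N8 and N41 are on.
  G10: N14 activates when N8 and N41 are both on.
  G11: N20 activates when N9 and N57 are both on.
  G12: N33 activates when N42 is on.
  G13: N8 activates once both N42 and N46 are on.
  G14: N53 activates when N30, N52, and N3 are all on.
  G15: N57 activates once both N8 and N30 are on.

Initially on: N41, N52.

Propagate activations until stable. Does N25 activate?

G4: N52 on → N3 on.
G1: N41 and N52 on → N48 on.
N52 and N3 are on, so N30 activates (G6).
N30, N52, and N3 are on, so N53 activates (G14).
G8: N53 and N48 on → N46 on.
G7: N53 and N41 on → N9 on.
G2: N9 and N46 on → N25 on.

Yes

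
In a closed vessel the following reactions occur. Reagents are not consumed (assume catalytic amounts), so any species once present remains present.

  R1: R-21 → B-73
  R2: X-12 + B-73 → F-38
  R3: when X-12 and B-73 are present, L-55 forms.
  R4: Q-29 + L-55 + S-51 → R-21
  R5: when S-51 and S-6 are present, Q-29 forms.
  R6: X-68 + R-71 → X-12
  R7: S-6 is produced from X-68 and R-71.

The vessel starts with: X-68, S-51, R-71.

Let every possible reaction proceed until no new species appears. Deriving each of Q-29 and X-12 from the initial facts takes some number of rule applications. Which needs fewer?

X-12: X-68 and R-71 present → X-12 forms (R6). [1 rule application]
Q-29: X-68 and R-71 present → S-6 forms (R7). S-51 and S-6 present → Q-29 forms (R5). [2 rule applications]
X-12 needs fewer.

X-12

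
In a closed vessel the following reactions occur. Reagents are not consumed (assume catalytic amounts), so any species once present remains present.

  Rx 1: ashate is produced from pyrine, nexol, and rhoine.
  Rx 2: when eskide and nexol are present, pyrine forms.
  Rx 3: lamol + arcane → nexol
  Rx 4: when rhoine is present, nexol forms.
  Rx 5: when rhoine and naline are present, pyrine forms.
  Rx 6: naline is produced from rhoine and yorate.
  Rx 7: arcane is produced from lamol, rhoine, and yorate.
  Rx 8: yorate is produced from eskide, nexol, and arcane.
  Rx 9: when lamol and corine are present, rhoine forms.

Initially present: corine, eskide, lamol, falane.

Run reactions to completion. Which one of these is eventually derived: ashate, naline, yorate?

lamol and corine present → rhoine forms (Rx 9).
rhoine present → nexol forms (Rx 4).
eskide and nexol present → pyrine forms (Rx 2).
pyrine, nexol, and rhoine present → ashate forms (Rx 1).
yorate would need eskide, nexol, and arcane (Rx 8), but arcane never forms. naline would need rhoine and yorate (Rx 6), but yorate never forms.

ashate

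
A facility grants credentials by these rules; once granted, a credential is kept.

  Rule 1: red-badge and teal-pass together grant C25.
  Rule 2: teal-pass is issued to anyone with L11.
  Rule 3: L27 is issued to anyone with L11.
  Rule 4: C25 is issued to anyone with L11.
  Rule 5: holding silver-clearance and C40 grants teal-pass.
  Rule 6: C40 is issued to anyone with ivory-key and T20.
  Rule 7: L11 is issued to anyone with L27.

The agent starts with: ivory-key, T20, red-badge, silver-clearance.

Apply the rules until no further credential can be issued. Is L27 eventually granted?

L27 would need L11 (Rule 3), but L11 is never granted.

No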